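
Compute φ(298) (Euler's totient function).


298 = 2 × 149
Prime factors: 2, 149
φ(298) = 298 × (1-1/2) × (1-1/149)
= 298 × 1/2 × 148/149 = 148

φ(298) = 148


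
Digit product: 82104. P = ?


8 × 2 × 1 × 0 × 4 = 0


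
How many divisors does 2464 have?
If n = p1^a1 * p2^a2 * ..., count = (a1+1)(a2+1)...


2464 = 2^5 × 7^1 × 11^1
d(2464) = (5+1) × (1+1) × (1+1) = 24

24 divisors


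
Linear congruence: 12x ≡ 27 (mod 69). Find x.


GCD(12, 69) = 3 divides 27
Divide: 4x ≡ 9 (mod 23)
x ≡ 8 (mod 23)


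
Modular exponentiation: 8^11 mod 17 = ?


8^1 mod 17 = 8
8^2 mod 17 = 13
8^3 mod 17 = 2
8^4 mod 17 = 16
8^5 mod 17 = 9
8^6 mod 17 = 4
8^7 mod 17 = 15
8^8 mod 17 = 1
8^9 mod 17 = 8
8^10 mod 17 = 13
8^11 mod 17 = 2


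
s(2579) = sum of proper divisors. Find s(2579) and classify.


Proper divisors: 1
Sum = 1 = 1
1 < 2579 → deficient

s(2579) = 1 (deficient)


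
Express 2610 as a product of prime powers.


2610 / 2 = 1305
1305 / 3 = 435
435 / 3 = 145
145 / 5 = 29
29 / 29 = 1
2610 = 2 × 3^2 × 5 × 29


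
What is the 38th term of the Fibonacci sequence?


Sequence: 1, 1, 2, 3, 5, 8, 13, 21, 34, 55, 89, 144, 233, 377, 610, 987, 1597, 2584, 4181, 6765, 10946, 17711, 28657, 46368, 75025, 121393, 196418, 317811, 514229, 832040, 1346269, 2178309, 3524578, 5702887, 9227465, 14930352, 24157817, 39088169
F(38) = 39088169


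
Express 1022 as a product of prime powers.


1022 / 2 = 511
511 / 7 = 73
73 / 73 = 1
1022 = 2 × 7 × 73


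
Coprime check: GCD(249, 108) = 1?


Euclidean algorithm:
249 = 2 * 108 + 33
108 = 3 * 33 + 9
33 = 3 * 9 + 6
9 = 1 * 6 + 3
6 = 2 * 3 + 0
GCD(249, 108) = 3

No, not coprime (GCD = 3)


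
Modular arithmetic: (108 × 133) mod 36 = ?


108 × 133 = 14364
14364 mod 36 = 0


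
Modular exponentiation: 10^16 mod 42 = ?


10^1 mod 42 = 10
10^2 mod 42 = 16
10^3 mod 42 = 34
10^4 mod 42 = 4
10^5 mod 42 = 40
10^6 mod 42 = 22
10^7 mod 42 = 10
10^8 mod 42 = 16
10^9 mod 42 = 34
10^10 mod 42 = 4
10^11 mod 42 = 40
10^12 mod 42 = 22
10^13 mod 42 = 10
10^14 mod 42 = 16
10^15 mod 42 = 34
10^16 mod 42 = 4


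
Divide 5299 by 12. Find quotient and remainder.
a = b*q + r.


5299 = 12 * 441 + 7
Check: 5292 + 7 = 5299

q = 441, r = 7


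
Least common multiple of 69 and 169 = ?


GCD(69, 169) = 1
LCM = 69*169/1 = 11661/1 = 11661

LCM = 11661


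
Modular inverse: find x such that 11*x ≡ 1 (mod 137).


Use the extended Euclidean algorithm on (137, 11); each row r = 137*s + 11*t:
r=137, s=1, t=0
r=11, s=0, t=1
q=12: r=5, s=1, t=-12   [137*(1) + 11*(-12) = 5]
q=2: r=1, s=-2, t=25   [137*(-2) + 11*(25) = 1]
q=5: r=0, s=11, t=-137   [137*(11) + 11*(-137) = 0]
GCD = 1 with t = 25, so 11*(25) ≡ 1 (mod 137)
Inverse = 25 mod 137 = 25
Check: 11 * 25 = 275 ≡ 1 (mod 137)

11^(-1) ≡ 25 (mod 137)


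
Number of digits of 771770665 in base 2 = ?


771770665 in base 2 = 101110000000000100100100101001
Number of digits = 30

30 digits (base 2)


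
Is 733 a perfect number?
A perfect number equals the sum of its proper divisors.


Proper divisors of 733: 1
Sum = 1 = 1

No, 733 is not perfect (1 ≠ 733)


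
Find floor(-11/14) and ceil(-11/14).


-11/14 = -0.7857
floor = -1
ceil = 0

floor = -1, ceil = 0


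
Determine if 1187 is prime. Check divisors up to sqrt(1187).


Check divisors up to sqrt(1187) = 34.4529
No divisors found.
1187 is prime.

Yes, 1187 is prime


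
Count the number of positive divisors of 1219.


1219 = 23^1 × 53^1
d(1219) = (1+1) × (1+1) = 4

4 divisors


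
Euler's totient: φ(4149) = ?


4149 = 3^2 × 461
Prime factors: 3, 461
φ(4149) = 4149 × (1-1/3) × (1-1/461)
= 4149 × 2/3 × 460/461 = 2760

φ(4149) = 2760


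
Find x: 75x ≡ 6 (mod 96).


GCD(75, 96) = 3 divides 6
Divide: 25x ≡ 2 (mod 32)
x ≡ 18 (mod 32)


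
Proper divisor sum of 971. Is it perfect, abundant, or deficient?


Proper divisors: 1
Sum = 1 = 1
1 < 971 → deficient

s(971) = 1 (deficient)


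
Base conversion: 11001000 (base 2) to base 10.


11001000 (base 2) = 200 (decimal)
200 (decimal) = 200 (base 10)


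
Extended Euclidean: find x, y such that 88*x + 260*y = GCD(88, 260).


Tabular extended Euclidean (each row: r = 88*s + 260*t):
r=88, s=1, t=0
r=260, s=0, t=1
q=0: r=88, s=1, t=0   [88*(1) + 260*(0) = 88]
q=2: r=84, s=-2, t=1   [88*(-2) + 260*(1) = 84]
q=1: r=4, s=3, t=-1   [88*(3) + 260*(-1) = 4]
q=21: r=0, s=-65, t=22   [88*(-65) + 260*(22) = 0]
GCD = 4; from the row with r=4: x=3, y=-1
Check: 88*(3) + 260*(-1) = 264 - 260 = 4

GCD = 4, x = 3, y = -1


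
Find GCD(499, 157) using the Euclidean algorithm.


499 = 3 * 157 + 28
157 = 5 * 28 + 17
28 = 1 * 17 + 11
17 = 1 * 11 + 6
11 = 1 * 6 + 5
6 = 1 * 5 + 1
5 = 5 * 1 + 0
GCD = 1


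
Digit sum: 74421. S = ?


7 + 4 + 4 + 2 + 1 = 18


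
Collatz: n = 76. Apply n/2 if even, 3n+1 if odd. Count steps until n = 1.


76 → 38 → 19 → 58 → 29 → 88 → 44 → 22 → 11 → 34 → 17 → 52 → 26 → 13 → 40 → 20 → 10 → 5 → 16 → 8 → 4 → 2 → 1
Total steps = 22

22 steps


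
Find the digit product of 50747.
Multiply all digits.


5 × 0 × 7 × 4 × 7 = 0


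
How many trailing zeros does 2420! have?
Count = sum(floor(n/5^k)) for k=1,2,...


floor(2420/5) = 484
floor(2420/25) = 96
floor(2420/125) = 19
floor(2420/625) = 3
Total = 602

602 trailing zeros


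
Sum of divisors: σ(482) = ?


Divisors of 482: 1, 2, 241, 482
Sum = 1 + 2 + 241 + 482 = 726

σ(482) = 726


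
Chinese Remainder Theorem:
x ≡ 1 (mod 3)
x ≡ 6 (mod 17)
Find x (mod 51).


M = 3*17 = 51
M1 = M/3 = 17, M2 = M/17 = 3
M1^(-1) mod 3 = 2, M2^(-1) mod 17 = 6
x = 1*17*2 + 6*3*6 = 142
142 mod 51 = 40
Check: 40 mod 3 = 1 ✓, 40 mod 17 = 6 ✓

x ≡ 40 (mod 51)


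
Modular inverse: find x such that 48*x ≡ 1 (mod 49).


Use the extended Euclidean algorithm on (49, 48); each row r = 49*s + 48*t:
r=49, s=1, t=0
r=48, s=0, t=1
q=1: r=1, s=1, t=-1   [49*(1) + 48*(-1) = 1]
q=48: r=0, s=-48, t=49   [49*(-48) + 48*(49) = 0]
GCD = 1 with t = -1, so 48*(-1) ≡ 1 (mod 49)
Inverse = -1 mod 49 = 48
Check: 48 * 48 = 2304 ≡ 1 (mod 49)

48^(-1) ≡ 48 (mod 49)


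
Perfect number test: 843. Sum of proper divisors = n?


Proper divisors of 843: 1, 3, 281
Sum = 1 + 3 + 281 = 285

No, 843 is not perfect (285 ≠ 843)


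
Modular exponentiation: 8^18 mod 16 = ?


8^1 mod 16 = 8
8^2 mod 16 = 0
8^3 mod 16 = 0
8^4 mod 16 = 0
8^5 mod 16 = 0
8^6 mod 16 = 0
8^7 mod 16 = 0
8^8 mod 16 = 0
8^9 mod 16 = 0
8^10 mod 16 = 0
8^11 mod 16 = 0
8^12 mod 16 = 0
8^13 mod 16 = 0
8^14 mod 16 = 0
8^15 mod 16 = 0
8^16 mod 16 = 0
8^17 mod 16 = 0
8^18 mod 16 = 0


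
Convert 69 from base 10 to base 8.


69 (base 10) = 69 (decimal)
69 (decimal) = 105 (base 8)


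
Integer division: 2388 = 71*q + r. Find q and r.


2388 = 71 * 33 + 45
Check: 2343 + 45 = 2388

q = 33, r = 45


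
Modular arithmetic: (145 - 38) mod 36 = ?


145 - 38 = 107
107 mod 36 = 35


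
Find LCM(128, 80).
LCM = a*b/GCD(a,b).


GCD(128, 80) = 16
LCM = 128*80/16 = 10240/16 = 640

LCM = 640


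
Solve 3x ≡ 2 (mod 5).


GCD(3, 5) = 1, unique solution
a^(-1) mod 5 = 2
x = 2 * 2 mod 5 = 4

x ≡ 4 (mod 5)


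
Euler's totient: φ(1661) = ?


1661 = 11 × 151
Prime factors: 11, 151
φ(1661) = 1661 × (1-1/11) × (1-1/151)
= 1661 × 10/11 × 150/151 = 1500

φ(1661) = 1500


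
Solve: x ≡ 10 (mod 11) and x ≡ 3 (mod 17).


M = 11*17 = 187
M1 = M/11 = 17, M2 = M/17 = 11
M1^(-1) mod 11 = 2, M2^(-1) mod 17 = 14
x = 10*17*2 + 3*11*14 = 802
802 mod 187 = 54
Check: 54 mod 11 = 10 ✓, 54 mod 17 = 3 ✓

x ≡ 54 (mod 187)


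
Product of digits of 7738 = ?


7 × 7 × 3 × 8 = 1176


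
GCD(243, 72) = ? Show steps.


243 = 3 * 72 + 27
72 = 2 * 27 + 18
27 = 1 * 18 + 9
18 = 2 * 9 + 0
GCD = 9


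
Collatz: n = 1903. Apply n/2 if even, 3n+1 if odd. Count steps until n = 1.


1903 → 5710 → 2855 → 8566 → 4283 → 12850 → 6425 → 19276 → 9638 → 4819 → 14458 → 7229 → 21688 → 10844 → 5422 → 2711 → 8134 → 4067 → 12202 → 6101 → 18304 → 9152 → 4576 → 2288 → 1144 → 572 → 286 → 143 → 430 → 215 → 646 → 323 → 970 → 485 → 1456 → 728 → 364 → 182 → 91 → 274 → 137 → 412 → 206 → 103 → 310 → 155 → 466 → 233 → 700 → 350 → 175 → 526 → 263 → 790 → 395 → 1186 → 593 → 1780 → 890 → 445 → 1336 → 668 → 334 → 167 → 502 → 251 → 754 → 377 → 1132 → 566 → 283 → 850 → 425 → 1276 → 638 → 319 → 958 → 479 → 1438 → 719 → 2158 → 1079 → 3238 → 1619 → 4858 → 2429 → 7288 → 3644 → 1822 → 911 → 2734 → 1367 → 4102 → 2051 → 6154 → 3077 → 9232 → 4616 → 2308 → 1154 → 577 → 1732 → 866 → 433 → 1300 → 650 → 325 → 976 → 488 → 244 → 122 → 61 → 184 → 92 → 46 → 23 → 70 → 35 → 106 → 53 → 160 → 80 → 40 → 20 → 10 → 5 → 16 → 8 → 4 → 2 → 1
Total steps = 130

130 steps


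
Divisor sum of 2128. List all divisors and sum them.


Divisors of 2128: 1, 2, 4, 7, 8, 14, 16, 19, 28, 38, 56, 76, 112, 133, 152, 266, 304, 532, 1064, 2128
Sum = 1 + 2 + 4 + 7 + 8 + 14 + 16 + 19 + 28 + 38 + 56 + 76 + 112 + 133 + 152 + 266 + 304 + 532 + 1064 + 2128 = 4960

σ(2128) = 4960


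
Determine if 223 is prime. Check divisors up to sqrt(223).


Check divisors up to sqrt(223) = 14.9332
No divisors found.
223 is prime.

Yes, 223 is prime


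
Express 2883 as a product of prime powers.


2883 / 3 = 961
961 / 31 = 31
31 / 31 = 1
2883 = 3 × 31^2


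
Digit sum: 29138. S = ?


2 + 9 + 1 + 3 + 8 = 23


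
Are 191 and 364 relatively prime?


Euclidean algorithm:
364 = 1 * 191 + 173
191 = 1 * 173 + 18
173 = 9 * 18 + 11
18 = 1 * 11 + 7
11 = 1 * 7 + 4
7 = 1 * 4 + 3
4 = 1 * 3 + 1
3 = 3 * 1 + 0
GCD(191, 364) = 1

Yes, coprime (GCD = 1)


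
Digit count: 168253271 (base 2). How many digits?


168253271 in base 2 = 1010000001110101011101010111
Number of digits = 28

28 digits (base 2)


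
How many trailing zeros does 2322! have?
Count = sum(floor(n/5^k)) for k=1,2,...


floor(2322/5) = 464
floor(2322/25) = 92
floor(2322/125) = 18
floor(2322/625) = 3
Total = 577

577 trailing zeros


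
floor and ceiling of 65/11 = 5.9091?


65/11 = 5.9091
floor = 5
ceil = 6

floor = 5, ceil = 6


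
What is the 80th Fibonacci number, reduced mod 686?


F(k) mod 686 for k=1..80:
1, 1, 2, 3, 5, 8, 13, 21, 34, 55, 89, 144, 233, 377, 610, 301, 225, 526, 65, 591, 656, 561, 531, 406, 251, 657, 222, 193, 415, 608, 337, 259, 596, 169, 79, 248, 327, 575, 216, 105, 321, 426, 61, 487, 548, 349, 211, 560, 85, 645, 44, 3, 47, 50, 97, 147, 244, 391, 635, 340, 289, 629, 232, 175, 407, 582, 303, 199, 502, 15, 517, 532, 363, 209, 572, 95, 667, 76, 57, 133
F(80) mod 686 = 133


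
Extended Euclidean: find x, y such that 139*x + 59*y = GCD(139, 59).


Tabular extended Euclidean (each row: r = 139*s + 59*t):
r=139, s=1, t=0
r=59, s=0, t=1
q=2: r=21, s=1, t=-2   [139*(1) + 59*(-2) = 21]
q=2: r=17, s=-2, t=5   [139*(-2) + 59*(5) = 17]
q=1: r=4, s=3, t=-7   [139*(3) + 59*(-7) = 4]
q=4: r=1, s=-14, t=33   [139*(-14) + 59*(33) = 1]
q=4: r=0, s=59, t=-139   [139*(59) + 59*(-139) = 0]
GCD = 1; from the row with r=1: x=-14, y=33
Check: 139*(-14) + 59*(33) = -1946 + 1947 = 1

GCD = 1, x = -14, y = 33


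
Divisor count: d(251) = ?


251 = 251^1
d(251) = (1+1) = 2

2 divisors


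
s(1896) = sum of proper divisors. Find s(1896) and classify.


Proper divisors: 1, 2, 3, 4, 6, 8, 12, 24, 79, 158, 237, 316, 474, 632, 948
Sum = 1 + 2 + 3 + 4 + 6 + 8 + 12 + 24 + 79 + 158 + 237 + 316 + 474 + 632 + 948 = 2904
2904 > 1896 → abundant

s(1896) = 2904 (abundant)


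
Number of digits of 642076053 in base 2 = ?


642076053 in base 2 = 100110010001010100110110010101
Number of digits = 30

30 digits (base 2)


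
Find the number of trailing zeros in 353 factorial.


floor(353/5) = 70
floor(353/25) = 14
floor(353/125) = 2
Total = 86

86 trailing zeros


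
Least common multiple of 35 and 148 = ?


GCD(35, 148) = 1
LCM = 35*148/1 = 5180/1 = 5180

LCM = 5180


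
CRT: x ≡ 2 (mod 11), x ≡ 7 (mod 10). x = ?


M = 11*10 = 110
M1 = M/11 = 10, M2 = M/10 = 11
M1^(-1) mod 11 = 10, M2^(-1) mod 10 = 1
x = 2*10*10 + 7*11*1 = 277
277 mod 110 = 57
Check: 57 mod 11 = 2 ✓, 57 mod 10 = 7 ✓

x ≡ 57 (mod 110)


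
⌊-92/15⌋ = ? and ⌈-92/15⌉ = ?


-92/15 = -6.1333
floor = -7
ceil = -6

floor = -7, ceil = -6


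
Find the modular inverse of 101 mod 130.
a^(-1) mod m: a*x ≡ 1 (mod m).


Use the extended Euclidean algorithm on (130, 101); each row r = 130*s + 101*t:
r=130, s=1, t=0
r=101, s=0, t=1
q=1: r=29, s=1, t=-1   [130*(1) + 101*(-1) = 29]
q=3: r=14, s=-3, t=4   [130*(-3) + 101*(4) = 14]
q=2: r=1, s=7, t=-9   [130*(7) + 101*(-9) = 1]
q=14: r=0, s=-101, t=130   [130*(-101) + 101*(130) = 0]
GCD = 1 with t = -9, so 101*(-9) ≡ 1 (mod 130)
Inverse = -9 mod 130 = 121
Check: 101 * 121 = 12221 ≡ 1 (mod 130)

101^(-1) ≡ 121 (mod 130)


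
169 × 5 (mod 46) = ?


169 × 5 = 845
845 mod 46 = 17


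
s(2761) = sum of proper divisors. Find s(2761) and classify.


Proper divisors: 1, 11, 251
Sum = 1 + 11 + 251 = 263
263 < 2761 → deficient

s(2761) = 263 (deficient)


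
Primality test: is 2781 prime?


2781 / 3 = 927 (exact division)
2781 is NOT prime.

No, 2781 is not prime


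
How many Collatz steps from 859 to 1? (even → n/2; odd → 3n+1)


859 → 2578 → 1289 → 3868 → 1934 → 967 → 2902 → 1451 → 4354 → 2177 → 6532 → 3266 → 1633 → 4900 → 2450 → 1225 → 3676 → 1838 → 919 → 2758 → 1379 → 4138 → 2069 → 6208 → 3104 → 1552 → 776 → 388 → 194 → 97 → 292 → 146 → 73 → 220 → 110 → 55 → 166 → 83 → 250 → 125 → 376 → 188 → 94 → 47 → 142 → 71 → 214 → 107 → 322 → 161 → 484 → 242 → 121 → 364 → 182 → 91 → 274 → 137 → 412 → 206 → 103 → 310 → 155 → 466 → 233 → 700 → 350 → 175 → 526 → 263 → 790 → 395 → 1186 → 593 → 1780 → 890 → 445 → 1336 → 668 → 334 → 167 → 502 → 251 → 754 → 377 → 1132 → 566 → 283 → 850 → 425 → 1276 → 638 → 319 → 958 → 479 → 1438 → 719 → 2158 → 1079 → 3238 → 1619 → 4858 → 2429 → 7288 → 3644 → 1822 → 911 → 2734 → 1367 → 4102 → 2051 → 6154 → 3077 → 9232 → 4616 → 2308 → 1154 → 577 → 1732 → 866 → 433 → 1300 → 650 → 325 → 976 → 488 → 244 → 122 → 61 → 184 → 92 → 46 → 23 → 70 → 35 → 106 → 53 → 160 → 80 → 40 → 20 → 10 → 5 → 16 → 8 → 4 → 2 → 1
Total steps = 147

147 steps


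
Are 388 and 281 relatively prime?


Euclidean algorithm:
388 = 1 * 281 + 107
281 = 2 * 107 + 67
107 = 1 * 67 + 40
67 = 1 * 40 + 27
40 = 1 * 27 + 13
27 = 2 * 13 + 1
13 = 13 * 1 + 0
GCD(388, 281) = 1

Yes, coprime (GCD = 1)


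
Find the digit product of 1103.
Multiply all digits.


1 × 1 × 0 × 3 = 0


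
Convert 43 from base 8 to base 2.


43 (base 8) = 35 (decimal)
35 (decimal) = 100011 (base 2)


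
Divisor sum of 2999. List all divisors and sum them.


Divisors of 2999: 1, 2999
Sum = 1 + 2999 = 3000

σ(2999) = 3000


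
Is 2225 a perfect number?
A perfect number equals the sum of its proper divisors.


Proper divisors of 2225: 1, 5, 25, 89, 445
Sum = 1 + 5 + 25 + 89 + 445 = 565

No, 2225 is not perfect (565 ≠ 2225)


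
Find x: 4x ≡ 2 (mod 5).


GCD(4, 5) = 1, unique solution
a^(-1) mod 5 = 4
x = 4 * 2 mod 5 = 3

x ≡ 3 (mod 5)


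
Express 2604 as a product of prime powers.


2604 / 2 = 1302
1302 / 2 = 651
651 / 3 = 217
217 / 7 = 31
31 / 31 = 1
2604 = 2^2 × 3 × 7 × 31


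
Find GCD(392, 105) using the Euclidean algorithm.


392 = 3 * 105 + 77
105 = 1 * 77 + 28
77 = 2 * 28 + 21
28 = 1 * 21 + 7
21 = 3 * 7 + 0
GCD = 7


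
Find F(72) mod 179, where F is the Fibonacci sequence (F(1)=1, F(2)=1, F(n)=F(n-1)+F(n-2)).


F(k) mod 179 for k=1..72:
1, 1, 2, 3, 5, 8, 13, 21, 34, 55, 89, 144, 54, 19, 73, 92, 165, 78, 64, 142, 27, 169, 17, 7, 24, 31, 55, 86, 141, 48, 10, 58, 68, 126, 15, 141, 156, 118, 95, 34, 129, 163, 113, 97, 31, 128, 159, 108, 88, 17, 105, 122, 48, 170, 39, 30, 69, 99, 168, 88, 77, 165, 63, 49, 112, 161, 94, 76, 170, 67, 58, 125
F(72) mod 179 = 125


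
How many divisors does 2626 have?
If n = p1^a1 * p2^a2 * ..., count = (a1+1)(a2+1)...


2626 = 2^1 × 13^1 × 101^1
d(2626) = (1+1) × (1+1) × (1+1) = 8

8 divisors


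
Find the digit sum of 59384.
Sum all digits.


5 + 9 + 3 + 8 + 4 = 29


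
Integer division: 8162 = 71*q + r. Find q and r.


8162 = 71 * 114 + 68
Check: 8094 + 68 = 8162

q = 114, r = 68


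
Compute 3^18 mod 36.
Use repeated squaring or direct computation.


3^1 mod 36 = 3
3^2 mod 36 = 9
3^3 mod 36 = 27
3^4 mod 36 = 9
3^5 mod 36 = 27
3^6 mod 36 = 9
3^7 mod 36 = 27
3^8 mod 36 = 9
3^9 mod 36 = 27
3^10 mod 36 = 9
3^11 mod 36 = 27
3^12 mod 36 = 9
3^13 mod 36 = 27
3^14 mod 36 = 9
3^15 mod 36 = 27
3^16 mod 36 = 9
3^17 mod 36 = 27
3^18 mod 36 = 9


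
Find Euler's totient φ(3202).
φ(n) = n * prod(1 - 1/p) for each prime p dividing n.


3202 = 2 × 1601
Prime factors: 2, 1601
φ(3202) = 3202 × (1-1/2) × (1-1/1601)
= 3202 × 1/2 × 1600/1601 = 1600

φ(3202) = 1600


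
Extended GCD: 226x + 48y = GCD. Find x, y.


Tabular extended Euclidean (each row: r = 226*s + 48*t):
r=226, s=1, t=0
r=48, s=0, t=1
q=4: r=34, s=1, t=-4   [226*(1) + 48*(-4) = 34]
q=1: r=14, s=-1, t=5   [226*(-1) + 48*(5) = 14]
q=2: r=6, s=3, t=-14   [226*(3) + 48*(-14) = 6]
q=2: r=2, s=-7, t=33   [226*(-7) + 48*(33) = 2]
q=3: r=0, s=24, t=-113   [226*(24) + 48*(-113) = 0]
GCD = 2; from the row with r=2: x=-7, y=33
Check: 226*(-7) + 48*(33) = -1582 + 1584 = 2

GCD = 2, x = -7, y = 33


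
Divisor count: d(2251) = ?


2251 = 2251^1
d(2251) = (1+1) = 2

2 divisors


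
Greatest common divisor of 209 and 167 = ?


209 = 1 * 167 + 42
167 = 3 * 42 + 41
42 = 1 * 41 + 1
41 = 41 * 1 + 0
GCD = 1


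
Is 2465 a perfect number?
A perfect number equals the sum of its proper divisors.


Proper divisors of 2465: 1, 5, 17, 29, 85, 145, 493
Sum = 1 + 5 + 17 + 29 + 85 + 145 + 493 = 775

No, 2465 is not perfect (775 ≠ 2465)


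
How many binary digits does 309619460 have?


309619460 in base 2 = 10010011101000110101100000100
Number of digits = 29

29 digits (base 2)


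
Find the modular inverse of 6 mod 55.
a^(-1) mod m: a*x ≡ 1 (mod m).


Use the extended Euclidean algorithm on (55, 6); each row r = 55*s + 6*t:
r=55, s=1, t=0
r=6, s=0, t=1
q=9: r=1, s=1, t=-9   [55*(1) + 6*(-9) = 1]
q=6: r=0, s=-6, t=55   [55*(-6) + 6*(55) = 0]
GCD = 1 with t = -9, so 6*(-9) ≡ 1 (mod 55)
Inverse = -9 mod 55 = 46
Check: 6 * 46 = 276 ≡ 1 (mod 55)

6^(-1) ≡ 46 (mod 55)


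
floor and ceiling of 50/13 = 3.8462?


50/13 = 3.8462
floor = 3
ceil = 4

floor = 3, ceil = 4


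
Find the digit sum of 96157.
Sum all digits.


9 + 6 + 1 + 5 + 7 = 28


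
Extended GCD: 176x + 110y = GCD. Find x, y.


Tabular extended Euclidean (each row: r = 176*s + 110*t):
r=176, s=1, t=0
r=110, s=0, t=1
q=1: r=66, s=1, t=-1   [176*(1) + 110*(-1) = 66]
q=1: r=44, s=-1, t=2   [176*(-1) + 110*(2) = 44]
q=1: r=22, s=2, t=-3   [176*(2) + 110*(-3) = 22]
q=2: r=0, s=-5, t=8   [176*(-5) + 110*(8) = 0]
GCD = 22; from the row with r=22: x=2, y=-3
Check: 176*(2) + 110*(-3) = 352 - 330 = 22

GCD = 22, x = 2, y = -3


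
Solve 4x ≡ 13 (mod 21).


GCD(4, 21) = 1, unique solution
a^(-1) mod 21 = 16
x = 16 * 13 mod 21 = 19

x ≡ 19 (mod 21)


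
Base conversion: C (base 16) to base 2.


C (base 16) = 12 (decimal)
12 (decimal) = 1100 (base 2)


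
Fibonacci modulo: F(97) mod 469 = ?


F(k) mod 469 for k=1..97:
1, 1, 2, 3, 5, 8, 13, 21, 34, 55, 89, 144, 233, 377, 141, 49, 190, 239, 429, 199, 159, 358, 48, 406, 454, 391, 376, 298, 205, 34, 239, 273, 43, 316, 359, 206, 96, 302, 398, 231, 160, 391, 82, 4, 86, 90, 176, 266, 442, 239, 212, 451, 194, 176, 370, 77, 447, 55, 33, 88, 121, 209, 330, 70, 400, 1, 401, 402, 334, 267, 132, 399, 62, 461, 54, 46, 100, 146, 246, 392, 169, 92, 261, 353, 145, 29, 174, 203, 377, 111, 19, 130, 149, 279, 428, 238, 197
F(97) mod 469 = 197


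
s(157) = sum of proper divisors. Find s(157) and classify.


Proper divisors: 1
Sum = 1 = 1
1 < 157 → deficient

s(157) = 1 (deficient)


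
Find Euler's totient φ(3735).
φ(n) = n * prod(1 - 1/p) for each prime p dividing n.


3735 = 3^2 × 5 × 83
Prime factors: 3, 5, 83
φ(3735) = 3735 × (1-1/3) × (1-1/5) × (1-1/83)
= 3735 × 2/3 × 4/5 × 82/83 = 1968

φ(3735) = 1968


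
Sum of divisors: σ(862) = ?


Divisors of 862: 1, 2, 431, 862
Sum = 1 + 2 + 431 + 862 = 1296

σ(862) = 1296


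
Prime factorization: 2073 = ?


2073 / 3 = 691
691 / 691 = 1
2073 = 3 × 691


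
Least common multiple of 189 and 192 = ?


GCD(189, 192) = 3
LCM = 189*192/3 = 36288/3 = 12096

LCM = 12096


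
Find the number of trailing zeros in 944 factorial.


floor(944/5) = 188
floor(944/25) = 37
floor(944/125) = 7
floor(944/625) = 1
Total = 233

233 trailing zeros


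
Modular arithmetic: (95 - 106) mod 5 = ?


95 - 106 = -11
-11 mod 5 = 4


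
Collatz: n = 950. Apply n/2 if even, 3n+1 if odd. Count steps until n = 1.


950 → 475 → 1426 → 713 → 2140 → 1070 → 535 → 1606 → 803 → 2410 → 1205 → 3616 → 1808 → 904 → 452 → 226 → 113 → 340 → 170 → 85 → 256 → 128 → 64 → 32 → 16 → 8 → 4 → 2 → 1
Total steps = 28

28 steps


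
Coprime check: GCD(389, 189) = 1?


Euclidean algorithm:
389 = 2 * 189 + 11
189 = 17 * 11 + 2
11 = 5 * 2 + 1
2 = 2 * 1 + 0
GCD(389, 189) = 1

Yes, coprime (GCD = 1)


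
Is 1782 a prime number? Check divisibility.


1782 / 2 = 891 (exact division)
1782 is NOT prime.

No, 1782 is not prime


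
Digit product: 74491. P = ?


7 × 4 × 4 × 9 × 1 = 1008


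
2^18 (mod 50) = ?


2^1 mod 50 = 2
2^2 mod 50 = 4
2^3 mod 50 = 8
2^4 mod 50 = 16
2^5 mod 50 = 32
2^6 mod 50 = 14
2^7 mod 50 = 28
2^8 mod 50 = 6
2^9 mod 50 = 12
2^10 mod 50 = 24
2^11 mod 50 = 48
2^12 mod 50 = 46
2^13 mod 50 = 42
2^14 mod 50 = 34
2^15 mod 50 = 18
2^16 mod 50 = 36
2^17 mod 50 = 22
2^18 mod 50 = 44


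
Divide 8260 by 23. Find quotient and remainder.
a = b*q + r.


8260 = 23 * 359 + 3
Check: 8257 + 3 = 8260

q = 359, r = 3


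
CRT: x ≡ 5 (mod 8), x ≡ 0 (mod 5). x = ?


M = 8*5 = 40
M1 = M/8 = 5, M2 = M/5 = 8
M1^(-1) mod 8 = 5, M2^(-1) mod 5 = 2
x = 5*5*5 + 0*8*2 = 125
125 mod 40 = 5
Check: 5 mod 8 = 5 ✓, 5 mod 5 = 0 ✓

x ≡ 5 (mod 40)


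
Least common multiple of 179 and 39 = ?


GCD(179, 39) = 1
LCM = 179*39/1 = 6981/1 = 6981

LCM = 6981


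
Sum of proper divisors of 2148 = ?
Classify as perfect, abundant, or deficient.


Proper divisors: 1, 2, 3, 4, 6, 12, 179, 358, 537, 716, 1074
Sum = 1 + 2 + 3 + 4 + 6 + 12 + 179 + 358 + 537 + 716 + 1074 = 2892
2892 > 2148 → abundant

s(2148) = 2892 (abundant)


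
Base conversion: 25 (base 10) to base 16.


25 (base 10) = 25 (decimal)
25 (decimal) = 19 (base 16)


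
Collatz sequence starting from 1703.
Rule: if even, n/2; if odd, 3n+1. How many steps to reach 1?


1703 → 5110 → 2555 → 7666 → 3833 → 11500 → 5750 → 2875 → 8626 → 4313 → 12940 → 6470 → 3235 → 9706 → 4853 → 14560 → 7280 → 3640 → 1820 → 910 → 455 → 1366 → 683 → 2050 → 1025 → 3076 → 1538 → 769 → 2308 → 1154 → 577 → 1732 → 866 → 433 → 1300 → 650 → 325 → 976 → 488 → 244 → 122 → 61 → 184 → 92 → 46 → 23 → 70 → 35 → 106 → 53 → 160 → 80 → 40 → 20 → 10 → 5 → 16 → 8 → 4 → 2 → 1
Total steps = 60

60 steps


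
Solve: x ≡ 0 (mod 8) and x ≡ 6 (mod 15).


M = 8*15 = 120
M1 = M/8 = 15, M2 = M/15 = 8
M1^(-1) mod 8 = 7, M2^(-1) mod 15 = 2
x = 0*15*7 + 6*8*2 = 96
96 mod 120 = 96
Check: 96 mod 8 = 0 ✓, 96 mod 15 = 6 ✓

x ≡ 96 (mod 120)


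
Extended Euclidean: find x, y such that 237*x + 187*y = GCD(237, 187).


Tabular extended Euclidean (each row: r = 237*s + 187*t):
r=237, s=1, t=0
r=187, s=0, t=1
q=1: r=50, s=1, t=-1   [237*(1) + 187*(-1) = 50]
q=3: r=37, s=-3, t=4   [237*(-3) + 187*(4) = 37]
q=1: r=13, s=4, t=-5   [237*(4) + 187*(-5) = 13]
q=2: r=11, s=-11, t=14   [237*(-11) + 187*(14) = 11]
q=1: r=2, s=15, t=-19   [237*(15) + 187*(-19) = 2]
q=5: r=1, s=-86, t=109   [237*(-86) + 187*(109) = 1]
q=2: r=0, s=187, t=-237   [237*(187) + 187*(-237) = 0]
GCD = 1; from the row with r=1: x=-86, y=109
Check: 237*(-86) + 187*(109) = -20382 + 20383 = 1

GCD = 1, x = -86, y = 109


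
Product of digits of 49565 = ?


4 × 9 × 5 × 6 × 5 = 5400


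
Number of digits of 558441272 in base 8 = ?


558441272 in base 8 = 4122221470
Number of digits = 10

10 digits (base 8)


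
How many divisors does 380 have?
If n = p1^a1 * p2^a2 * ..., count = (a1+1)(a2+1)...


380 = 2^2 × 5^1 × 19^1
d(380) = (2+1) × (1+1) × (1+1) = 12

12 divisors


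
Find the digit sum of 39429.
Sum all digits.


3 + 9 + 4 + 2 + 9 = 27


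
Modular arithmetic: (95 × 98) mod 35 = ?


95 × 98 = 9310
9310 mod 35 = 0


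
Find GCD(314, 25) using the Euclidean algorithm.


314 = 12 * 25 + 14
25 = 1 * 14 + 11
14 = 1 * 11 + 3
11 = 3 * 3 + 2
3 = 1 * 2 + 1
2 = 2 * 1 + 0
GCD = 1


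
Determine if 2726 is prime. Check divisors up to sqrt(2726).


2726 / 2 = 1363 (exact division)
2726 is NOT prime.

No, 2726 is not prime


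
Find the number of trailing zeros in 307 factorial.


floor(307/5) = 61
floor(307/25) = 12
floor(307/125) = 2
Total = 75

75 trailing zeros


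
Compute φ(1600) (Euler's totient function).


1600 = 2^6 × 5^2
Prime factors: 2, 5
φ(1600) = 1600 × (1-1/2) × (1-1/5)
= 1600 × 1/2 × 4/5 = 640

φ(1600) = 640


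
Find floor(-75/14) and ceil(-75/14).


-75/14 = -5.3571
floor = -6
ceil = -5

floor = -6, ceil = -5


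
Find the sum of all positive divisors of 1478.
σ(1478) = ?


Divisors of 1478: 1, 2, 739, 1478
Sum = 1 + 2 + 739 + 1478 = 2220

σ(1478) = 2220


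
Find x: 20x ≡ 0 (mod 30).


GCD(20, 30) = 10 divides 0
Divide: 2x ≡ 0 (mod 3)
x ≡ 0 (mod 3)


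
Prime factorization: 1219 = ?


1219 / 23 = 53
53 / 53 = 1
1219 = 23 × 53


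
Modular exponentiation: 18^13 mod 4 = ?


18^1 mod 4 = 2
18^2 mod 4 = 0
18^3 mod 4 = 0
18^4 mod 4 = 0
18^5 mod 4 = 0
18^6 mod 4 = 0
18^7 mod 4 = 0
18^8 mod 4 = 0
18^9 mod 4 = 0
18^10 mod 4 = 0
18^11 mod 4 = 0
18^12 mod 4 = 0
18^13 mod 4 = 0


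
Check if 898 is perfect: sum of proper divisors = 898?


Proper divisors of 898: 1, 2, 449
Sum = 1 + 2 + 449 = 452

No, 898 is not perfect (452 ≠ 898)


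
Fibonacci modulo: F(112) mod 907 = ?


F(k) mod 907 for k=1..112:
1, 1, 2, 3, 5, 8, 13, 21, 34, 55, 89, 144, 233, 377, 610, 80, 690, 770, 553, 416, 62, 478, 540, 111, 651, 762, 506, 361, 867, 321, 281, 602, 883, 578, 554, 225, 779, 97, 876, 66, 35, 101, 136, 237, 373, 610, 76, 686, 762, 541, 396, 30, 426, 456, 882, 431, 406, 837, 336, 266, 602, 868, 563, 524, 180, 704, 884, 681, 658, 432, 183, 615, 798, 506, 397, 903, 393, 389, 782, 264, 139, 403, 542, 38, 580, 618, 291, 2, 293, 295, 588, 883, 564, 540, 197, 737, 27, 764, 791, 648, 532, 273, 805, 171, 69, 240, 309, 549, 858, 500, 451, 44
F(112) mod 907 = 44


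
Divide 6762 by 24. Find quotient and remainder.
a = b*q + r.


6762 = 24 * 281 + 18
Check: 6744 + 18 = 6762

q = 281, r = 18


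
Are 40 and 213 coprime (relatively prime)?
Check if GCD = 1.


Euclidean algorithm:
213 = 5 * 40 + 13
40 = 3 * 13 + 1
13 = 13 * 1 + 0
GCD(40, 213) = 1

Yes, coprime (GCD = 1)


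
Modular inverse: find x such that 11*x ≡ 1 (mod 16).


Use the extended Euclidean algorithm on (16, 11); each row r = 16*s + 11*t:
r=16, s=1, t=0
r=11, s=0, t=1
q=1: r=5, s=1, t=-1   [16*(1) + 11*(-1) = 5]
q=2: r=1, s=-2, t=3   [16*(-2) + 11*(3) = 1]
q=5: r=0, s=11, t=-16   [16*(11) + 11*(-16) = 0]
GCD = 1 with t = 3, so 11*(3) ≡ 1 (mod 16)
Inverse = 3 mod 16 = 3
Check: 11 * 3 = 33 ≡ 1 (mod 16)

11^(-1) ≡ 3 (mod 16)


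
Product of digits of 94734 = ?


9 × 4 × 7 × 3 × 4 = 3024


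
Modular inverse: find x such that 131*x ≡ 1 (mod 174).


Use the extended Euclidean algorithm on (174, 131); each row r = 174*s + 131*t:
r=174, s=1, t=0
r=131, s=0, t=1
q=1: r=43, s=1, t=-1   [174*(1) + 131*(-1) = 43]
q=3: r=2, s=-3, t=4   [174*(-3) + 131*(4) = 2]
q=21: r=1, s=64, t=-85   [174*(64) + 131*(-85) = 1]
q=2: r=0, s=-131, t=174   [174*(-131) + 131*(174) = 0]
GCD = 1 with t = -85, so 131*(-85) ≡ 1 (mod 174)
Inverse = -85 mod 174 = 89
Check: 131 * 89 = 11659 ≡ 1 (mod 174)

131^(-1) ≡ 89 (mod 174)


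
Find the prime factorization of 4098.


4098 / 2 = 2049
2049 / 3 = 683
683 / 683 = 1
4098 = 2 × 3 × 683


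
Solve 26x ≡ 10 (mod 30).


GCD(26, 30) = 2 divides 10
Divide: 13x ≡ 5 (mod 15)
x ≡ 5 (mod 15)


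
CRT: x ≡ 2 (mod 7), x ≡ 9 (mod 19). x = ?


M = 7*19 = 133
M1 = M/7 = 19, M2 = M/19 = 7
M1^(-1) mod 7 = 3, M2^(-1) mod 19 = 11
x = 2*19*3 + 9*7*11 = 807
807 mod 133 = 9
Check: 9 mod 7 = 2 ✓, 9 mod 19 = 9 ✓

x ≡ 9 (mod 133)


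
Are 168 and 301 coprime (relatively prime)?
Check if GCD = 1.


Euclidean algorithm:
301 = 1 * 168 + 133
168 = 1 * 133 + 35
133 = 3 * 35 + 28
35 = 1 * 28 + 7
28 = 4 * 7 + 0
GCD(168, 301) = 7

No, not coprime (GCD = 7)


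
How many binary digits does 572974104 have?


572974104 in base 2 = 100010001001101110010000011000
Number of digits = 30

30 digits (base 2)


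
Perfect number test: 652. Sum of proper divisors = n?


Proper divisors of 652: 1, 2, 4, 163, 326
Sum = 1 + 2 + 4 + 163 + 326 = 496

No, 652 is not perfect (496 ≠ 652)


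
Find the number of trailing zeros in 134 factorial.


floor(134/5) = 26
floor(134/25) = 5
floor(134/125) = 1
Total = 32

32 trailing zeros


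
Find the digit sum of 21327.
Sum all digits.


2 + 1 + 3 + 2 + 7 = 15


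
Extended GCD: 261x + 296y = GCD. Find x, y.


Tabular extended Euclidean (each row: r = 261*s + 296*t):
r=261, s=1, t=0
r=296, s=0, t=1
q=0: r=261, s=1, t=0   [261*(1) + 296*(0) = 261]
q=1: r=35, s=-1, t=1   [261*(-1) + 296*(1) = 35]
q=7: r=16, s=8, t=-7   [261*(8) + 296*(-7) = 16]
q=2: r=3, s=-17, t=15   [261*(-17) + 296*(15) = 3]
q=5: r=1, s=93, t=-82   [261*(93) + 296*(-82) = 1]
q=3: r=0, s=-296, t=261   [261*(-296) + 296*(261) = 0]
GCD = 1; from the row with r=1: x=93, y=-82
Check: 261*(93) + 296*(-82) = 24273 - 24272 = 1

GCD = 1, x = 93, y = -82


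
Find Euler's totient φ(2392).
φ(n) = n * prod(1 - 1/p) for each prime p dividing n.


2392 = 2^3 × 13 × 23
Prime factors: 2, 13, 23
φ(2392) = 2392 × (1-1/2) × (1-1/13) × (1-1/23)
= 2392 × 1/2 × 12/13 × 22/23 = 1056

φ(2392) = 1056


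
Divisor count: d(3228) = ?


3228 = 2^2 × 3^1 × 269^1
d(3228) = (2+1) × (1+1) × (1+1) = 12

12 divisors


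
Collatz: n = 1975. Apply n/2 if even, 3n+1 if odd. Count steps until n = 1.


1975 → 5926 → 2963 → 8890 → 4445 → 13336 → 6668 → 3334 → 1667 → 5002 → 2501 → 7504 → 3752 → 1876 → 938 → 469 → 1408 → 704 → 352 → 176 → 88 → 44 → 22 → 11 → 34 → 17 → 52 → 26 → 13 → 40 → 20 → 10 → 5 → 16 → 8 → 4 → 2 → 1
Total steps = 37

37 steps


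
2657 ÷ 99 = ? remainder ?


2657 = 99 * 26 + 83
Check: 2574 + 83 = 2657

q = 26, r = 83


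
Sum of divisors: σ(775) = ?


Divisors of 775: 1, 5, 25, 31, 155, 775
Sum = 1 + 5 + 25 + 31 + 155 + 775 = 992

σ(775) = 992


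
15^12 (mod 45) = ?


15^1 mod 45 = 15
15^2 mod 45 = 0
15^3 mod 45 = 0
15^4 mod 45 = 0
15^5 mod 45 = 0
15^6 mod 45 = 0
15^7 mod 45 = 0
15^8 mod 45 = 0
15^9 mod 45 = 0
15^10 mod 45 = 0
15^11 mod 45 = 0
15^12 mod 45 = 0


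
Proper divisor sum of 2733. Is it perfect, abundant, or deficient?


Proper divisors: 1, 3, 911
Sum = 1 + 3 + 911 = 915
915 < 2733 → deficient

s(2733) = 915 (deficient)


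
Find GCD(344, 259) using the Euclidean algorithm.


344 = 1 * 259 + 85
259 = 3 * 85 + 4
85 = 21 * 4 + 1
4 = 4 * 1 + 0
GCD = 1


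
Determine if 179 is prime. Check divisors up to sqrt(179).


Check divisors up to sqrt(179) = 13.3791
No divisors found.
179 is prime.

Yes, 179 is prime


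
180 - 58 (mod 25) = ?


180 - 58 = 122
122 mod 25 = 22


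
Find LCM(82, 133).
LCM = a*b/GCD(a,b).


GCD(82, 133) = 1
LCM = 82*133/1 = 10906/1 = 10906

LCM = 10906


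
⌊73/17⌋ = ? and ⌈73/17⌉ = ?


73/17 = 4.2941
floor = 4
ceil = 5

floor = 4, ceil = 5


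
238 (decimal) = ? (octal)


238 (base 10) = 238 (decimal)
238 (decimal) = 356 (base 8)


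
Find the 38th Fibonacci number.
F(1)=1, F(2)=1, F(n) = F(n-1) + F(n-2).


Sequence: 1, 1, 2, 3, 5, 8, 13, 21, 34, 55, 89, 144, 233, 377, 610, 987, 1597, 2584, 4181, 6765, 10946, 17711, 28657, 46368, 75025, 121393, 196418, 317811, 514229, 832040, 1346269, 2178309, 3524578, 5702887, 9227465, 14930352, 24157817, 39088169
F(38) = 39088169


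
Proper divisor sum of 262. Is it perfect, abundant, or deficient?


Proper divisors: 1, 2, 131
Sum = 1 + 2 + 131 = 134
134 < 262 → deficient

s(262) = 134 (deficient)


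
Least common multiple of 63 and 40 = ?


GCD(63, 40) = 1
LCM = 63*40/1 = 2520/1 = 2520

LCM = 2520


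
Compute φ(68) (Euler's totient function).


68 = 2^2 × 17
Prime factors: 2, 17
φ(68) = 68 × (1-1/2) × (1-1/17)
= 68 × 1/2 × 16/17 = 32

φ(68) = 32


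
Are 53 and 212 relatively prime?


Euclidean algorithm:
212 = 4 * 53 + 0
GCD(53, 212) = 53

No, not coprime (GCD = 53)


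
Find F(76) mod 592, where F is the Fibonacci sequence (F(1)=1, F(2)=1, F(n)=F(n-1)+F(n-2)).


F(k) mod 592 for k=1..76:
1, 1, 2, 3, 5, 8, 13, 21, 34, 55, 89, 144, 233, 377, 18, 395, 413, 216, 37, 253, 290, 543, 241, 192, 433, 33, 466, 499, 373, 280, 61, 341, 402, 151, 553, 112, 73, 185, 258, 443, 109, 552, 69, 29, 98, 127, 225, 352, 577, 337, 322, 67, 389, 456, 253, 117, 370, 487, 265, 160, 425, 585, 418, 411, 237, 56, 293, 349, 50, 399, 449, 256, 113, 369, 482, 259
F(76) mod 592 = 259


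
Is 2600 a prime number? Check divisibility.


2600 / 2 = 1300 (exact division)
2600 is NOT prime.

No, 2600 is not prime


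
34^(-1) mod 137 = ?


Use the extended Euclidean algorithm on (137, 34); each row r = 137*s + 34*t:
r=137, s=1, t=0
r=34, s=0, t=1
q=4: r=1, s=1, t=-4   [137*(1) + 34*(-4) = 1]
q=34: r=0, s=-34, t=137   [137*(-34) + 34*(137) = 0]
GCD = 1 with t = -4, so 34*(-4) ≡ 1 (mod 137)
Inverse = -4 mod 137 = 133
Check: 34 * 133 = 4522 ≡ 1 (mod 137)

34^(-1) ≡ 133 (mod 137)


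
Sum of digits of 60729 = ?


6 + 0 + 7 + 2 + 9 = 24


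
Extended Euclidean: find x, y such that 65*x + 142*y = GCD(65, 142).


Tabular extended Euclidean (each row: r = 65*s + 142*t):
r=65, s=1, t=0
r=142, s=0, t=1
q=0: r=65, s=1, t=0   [65*(1) + 142*(0) = 65]
q=2: r=12, s=-2, t=1   [65*(-2) + 142*(1) = 12]
q=5: r=5, s=11, t=-5   [65*(11) + 142*(-5) = 5]
q=2: r=2, s=-24, t=11   [65*(-24) + 142*(11) = 2]
q=2: r=1, s=59, t=-27   [65*(59) + 142*(-27) = 1]
q=2: r=0, s=-142, t=65   [65*(-142) + 142*(65) = 0]
GCD = 1; from the row with r=1: x=59, y=-27
Check: 65*(59) + 142*(-27) = 3835 - 3834 = 1

GCD = 1, x = 59, y = -27


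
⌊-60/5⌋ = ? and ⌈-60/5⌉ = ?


-60/5 = -12.0000
floor = -12
ceil = -12

floor = -12, ceil = -12


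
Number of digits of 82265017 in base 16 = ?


82265017 in base 16 = 4E743B9
Number of digits = 7

7 digits (base 16)


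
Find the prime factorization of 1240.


1240 / 2 = 620
620 / 2 = 310
310 / 2 = 155
155 / 5 = 31
31 / 31 = 1
1240 = 2^3 × 5 × 31


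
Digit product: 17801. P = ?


1 × 7 × 8 × 0 × 1 = 0


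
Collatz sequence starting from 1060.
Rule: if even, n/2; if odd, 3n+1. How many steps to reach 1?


1060 → 530 → 265 → 796 → 398 → 199 → 598 → 299 → 898 → 449 → 1348 → 674 → 337 → 1012 → 506 → 253 → 760 → 380 → 190 → 95 → 286 → 143 → 430 → 215 → 646 → 323 → 970 → 485 → 1456 → 728 → 364 → 182 → 91 → 274 → 137 → 412 → 206 → 103 → 310 → 155 → 466 → 233 → 700 → 350 → 175 → 526 → 263 → 790 → 395 → 1186 → 593 → 1780 → 890 → 445 → 1336 → 668 → 334 → 167 → 502 → 251 → 754 → 377 → 1132 → 566 → 283 → 850 → 425 → 1276 → 638 → 319 → 958 → 479 → 1438 → 719 → 2158 → 1079 → 3238 → 1619 → 4858 → 2429 → 7288 → 3644 → 1822 → 911 → 2734 → 1367 → 4102 → 2051 → 6154 → 3077 → 9232 → 4616 → 2308 → 1154 → 577 → 1732 → 866 → 433 → 1300 → 650 → 325 → 976 → 488 → 244 → 122 → 61 → 184 → 92 → 46 → 23 → 70 → 35 → 106 → 53 → 160 → 80 → 40 → 20 → 10 → 5 → 16 → 8 → 4 → 2 → 1
Total steps = 124

124 steps


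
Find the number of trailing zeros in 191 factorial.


floor(191/5) = 38
floor(191/25) = 7
floor(191/125) = 1
Total = 46

46 trailing zeros


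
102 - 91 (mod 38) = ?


102 - 91 = 11
11 mod 38 = 11


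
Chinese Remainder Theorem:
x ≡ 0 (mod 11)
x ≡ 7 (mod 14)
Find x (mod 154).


M = 11*14 = 154
M1 = M/11 = 14, M2 = M/14 = 11
M1^(-1) mod 11 = 4, M2^(-1) mod 14 = 9
x = 0*14*4 + 7*11*9 = 693
693 mod 154 = 77
Check: 77 mod 11 = 0 ✓, 77 mod 14 = 7 ✓

x ≡ 77 (mod 154)


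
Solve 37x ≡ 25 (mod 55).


GCD(37, 55) = 1, unique solution
a^(-1) mod 55 = 3
x = 3 * 25 mod 55 = 20

x ≡ 20 (mod 55)


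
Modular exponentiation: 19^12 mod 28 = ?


19^1 mod 28 = 19
19^2 mod 28 = 25
19^3 mod 28 = 27
19^4 mod 28 = 9
19^5 mod 28 = 3
19^6 mod 28 = 1
19^7 mod 28 = 19
19^8 mod 28 = 25
19^9 mod 28 = 27
19^10 mod 28 = 9
19^11 mod 28 = 3
19^12 mod 28 = 1


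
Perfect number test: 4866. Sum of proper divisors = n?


Proper divisors of 4866: 1, 2, 3, 6, 811, 1622, 2433
Sum = 1 + 2 + 3 + 6 + 811 + 1622 + 2433 = 4878

No, 4866 is not perfect (4878 ≠ 4866)


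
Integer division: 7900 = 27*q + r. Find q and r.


7900 = 27 * 292 + 16
Check: 7884 + 16 = 7900

q = 292, r = 16


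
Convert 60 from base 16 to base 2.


60 (base 16) = 96 (decimal)
96 (decimal) = 1100000 (base 2)


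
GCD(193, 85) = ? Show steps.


193 = 2 * 85 + 23
85 = 3 * 23 + 16
23 = 1 * 16 + 7
16 = 2 * 7 + 2
7 = 3 * 2 + 1
2 = 2 * 1 + 0
GCD = 1


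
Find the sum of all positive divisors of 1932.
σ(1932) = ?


Divisors of 1932: 1, 2, 3, 4, 6, 7, 12, 14, 21, 23, 28, 42, 46, 69, 84, 92, 138, 161, 276, 322, 483, 644, 966, 1932
Sum = 1 + 2 + 3 + 4 + 6 + 7 + 12 + 14 + 21 + 23 + 28 + 42 + 46 + 69 + 84 + 92 + 138 + 161 + 276 + 322 + 483 + 644 + 966 + 1932 = 5376

σ(1932) = 5376


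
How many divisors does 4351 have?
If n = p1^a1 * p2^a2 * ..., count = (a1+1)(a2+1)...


4351 = 19^1 × 229^1
d(4351) = (1+1) × (1+1) = 4

4 divisors


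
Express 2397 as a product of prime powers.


2397 / 3 = 799
799 / 17 = 47
47 / 47 = 1
2397 = 3 × 17 × 47


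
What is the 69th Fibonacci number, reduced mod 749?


F(k) mod 749 for k=1..69:
1, 1, 2, 3, 5, 8, 13, 21, 34, 55, 89, 144, 233, 377, 610, 238, 99, 337, 436, 24, 460, 484, 195, 679, 125, 55, 180, 235, 415, 650, 316, 217, 533, 1, 534, 535, 320, 106, 426, 532, 209, 741, 201, 193, 394, 587, 232, 70, 302, 372, 674, 297, 222, 519, 741, 511, 503, 265, 19, 284, 303, 587, 141, 728, 120, 99, 219, 318, 537
F(69) mod 749 = 537


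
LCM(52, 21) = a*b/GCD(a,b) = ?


GCD(52, 21) = 1
LCM = 52*21/1 = 1092/1 = 1092

LCM = 1092


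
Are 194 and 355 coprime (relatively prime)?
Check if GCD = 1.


Euclidean algorithm:
355 = 1 * 194 + 161
194 = 1 * 161 + 33
161 = 4 * 33 + 29
33 = 1 * 29 + 4
29 = 7 * 4 + 1
4 = 4 * 1 + 0
GCD(194, 355) = 1

Yes, coprime (GCD = 1)
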